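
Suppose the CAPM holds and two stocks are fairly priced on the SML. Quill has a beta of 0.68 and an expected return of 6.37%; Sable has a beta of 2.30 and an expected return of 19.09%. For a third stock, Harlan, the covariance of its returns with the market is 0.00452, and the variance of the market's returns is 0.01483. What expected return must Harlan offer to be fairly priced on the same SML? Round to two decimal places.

MRP = (19.09% − 6.37%) / (2.30 − 0.68) = 7.8519%
R_f = 6.37% − 0.68 × 7.8519% = 1.0307%
β_Harlan = Cov / Var(R_m) = 0.00452 / 0.01483 = 0.3048
E(R_Harlan) = R_f + β × MRP = 1.0307% + 0.3048 × 7.8519% = 3.42%

3.42%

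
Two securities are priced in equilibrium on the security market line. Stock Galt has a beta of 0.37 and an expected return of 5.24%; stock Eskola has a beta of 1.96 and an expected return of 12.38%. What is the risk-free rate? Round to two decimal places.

3.58%

Both satisfy E(R) = R_f + β·MRP, so the slope of the SML is
MRP = (12.38% − 5.24%) / (1.96 − 0.37) = 7.14% / 1.59 = 4.4906%
R_f = E(R_Galt) − β_Galt·MRP = 5.24% − 0.37 × 4.4906% = 3.5785%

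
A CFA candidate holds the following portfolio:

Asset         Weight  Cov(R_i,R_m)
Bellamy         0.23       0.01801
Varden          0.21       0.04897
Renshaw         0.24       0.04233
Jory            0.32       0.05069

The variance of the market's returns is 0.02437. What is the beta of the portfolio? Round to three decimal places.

β_Bellamy = 0.01801 / 0.02437 = 0.7390
β_Varden = 0.04897 / 0.02437 = 2.0094
β_Renshaw = 0.04233 / 0.02437 = 1.7370
β_Jory = 0.05069 / 0.02437 = 2.0800
β_P = Σ w_i β_i = 0.23×0.7390 + 0.21×2.0094 + 0.24×1.7370 + 0.32×2.0800 = 1.6744

1.674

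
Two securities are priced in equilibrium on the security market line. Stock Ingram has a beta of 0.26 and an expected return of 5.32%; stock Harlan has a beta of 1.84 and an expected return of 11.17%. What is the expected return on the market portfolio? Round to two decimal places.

8.06%

Both satisfy E(R) = R_f + β·MRP, so the slope of the SML is
MRP = (11.17% − 5.32%) / (1.84 − 0.26) = 5.85% / 1.58 = 3.7025%
R_f = E(R_Ingram) − β_Ingram·MRP = 5.32% − 0.26 × 3.7025% = 4.3574%
E(R_m) = R_f + MRP = 4.3574% + 3.7025% = 8.06%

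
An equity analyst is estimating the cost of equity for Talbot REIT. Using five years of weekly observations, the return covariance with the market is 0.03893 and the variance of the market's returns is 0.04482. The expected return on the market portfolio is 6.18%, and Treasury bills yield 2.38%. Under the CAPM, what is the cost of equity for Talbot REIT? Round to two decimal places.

β = Cov(R_i, R_m) / Var(R_m) = 0.03893 / 0.04482 = 0.8686
MRP = 6.18% − 2.38% = 3.80%
E(R) = R_f + β × MRP = 2.38% + 0.8686 × 3.80% = 5.68%

5.68%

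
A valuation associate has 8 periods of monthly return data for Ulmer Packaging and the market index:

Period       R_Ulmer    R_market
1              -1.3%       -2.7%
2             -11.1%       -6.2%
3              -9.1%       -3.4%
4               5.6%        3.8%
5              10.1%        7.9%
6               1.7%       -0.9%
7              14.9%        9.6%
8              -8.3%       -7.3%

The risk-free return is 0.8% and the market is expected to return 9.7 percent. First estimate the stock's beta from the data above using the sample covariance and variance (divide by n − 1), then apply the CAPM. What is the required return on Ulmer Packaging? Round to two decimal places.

13.70%

Mean R_i = (-1.3 − 11.1 − 9.1 + 5.6 + 10.1 + 1.7 + 14.9 − 8.3) / 8 = 0.3125%
Mean R_m = (-2.7 − 6.2 − 3.4 + 3.8 + 7.9 − 0.9 + 9.6 − 7.3) / 8 = 0.1000%
Σ(R_i − R̄_i)(R_m − R̄_m) = 406.1900  ⇒  Cov = 406.1900 / 7 = 58.0271
Σ(R_m − R̄_m)² = 280.3200  ⇒  Var(R_m) = 280.3200 / 7 = 40.0457
β = Cov / Var(R_m) = 58.0271 / 40.0457 = 1.4490
MRP = 9.7% − 0.8% = 8.90%
E(R) = R_f + β × MRP = 0.8% + 1.4490 × 8.9% = 13.70%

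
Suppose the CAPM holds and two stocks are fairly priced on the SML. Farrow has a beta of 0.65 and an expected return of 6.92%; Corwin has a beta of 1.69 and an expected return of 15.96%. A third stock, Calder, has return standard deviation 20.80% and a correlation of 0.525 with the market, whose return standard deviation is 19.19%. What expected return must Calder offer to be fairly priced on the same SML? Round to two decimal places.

MRP = (15.96% − 6.92%) / (1.69 − 0.65) = 8.6923%
R_f = 6.92% − 0.65 × 8.6923% = 1.2700%
β_Calder = ρ·σ_i/σ_m = 0.525 × 20.80 / 19.19 = 0.5690
E(R_Calder) = R_f + β × MRP = 1.2700% + 0.5690 × 8.6923% = 6.22%

6.22%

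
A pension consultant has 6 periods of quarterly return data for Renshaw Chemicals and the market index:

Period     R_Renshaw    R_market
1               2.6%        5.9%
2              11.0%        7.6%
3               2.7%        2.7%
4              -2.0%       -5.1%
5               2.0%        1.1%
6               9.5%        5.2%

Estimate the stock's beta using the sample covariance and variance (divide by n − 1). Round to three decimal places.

Mean R_i = (2.6 + 11.0 + 2.7 − 2.0 + 2.0 + 9.5) / 6 = 4.3000%
Mean R_m = (5.9 + 7.6 + 2.7 − 5.1 + 1.1 + 5.2) / 6 = 2.9000%
Σ(R_i − R̄_i)(R_m − R̄_m) = 93.2100  ⇒  Cov = 93.2100 / 5 = 18.6420
Σ(R_m − R̄_m)² = 103.6600  ⇒  Var(R_m) = 103.6600 / 5 = 20.7320
β = Cov / Var(R_m) = 18.6420 / 20.7320 = 0.8992

0.899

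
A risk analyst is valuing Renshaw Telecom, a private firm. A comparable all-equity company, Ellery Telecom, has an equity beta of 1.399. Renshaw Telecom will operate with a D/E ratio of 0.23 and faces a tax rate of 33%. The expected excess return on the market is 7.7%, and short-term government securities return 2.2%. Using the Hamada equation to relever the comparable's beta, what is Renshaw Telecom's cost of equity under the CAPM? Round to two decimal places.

14.63%

β_L = β_U × [1 + (1 − t)(D/E)] = 1.399 × [1 + (1 − 0.33) × 0.23]
    = 1.399 × [1 + 0.67 × 0.23] = 1.399 × 1.1541 = 1.6146
E(R) = R_f + β_L × MRP = 2.2% + 1.6146 × 7.7% = 14.63%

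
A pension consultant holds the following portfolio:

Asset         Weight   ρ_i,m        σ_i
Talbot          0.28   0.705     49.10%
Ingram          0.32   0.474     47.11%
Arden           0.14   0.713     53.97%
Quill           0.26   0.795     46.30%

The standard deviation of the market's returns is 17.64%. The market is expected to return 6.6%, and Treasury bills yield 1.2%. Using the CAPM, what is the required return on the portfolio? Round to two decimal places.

10.93%

β_Talbot = 0.705 × 49.10% / 17.64% = 1.9623
β_Ingram = 0.474 × 47.11% / 17.64% = 1.2659
β_Arden = 0.713 × 53.97% / 17.64% = 2.1814
β_Quill = 0.795 × 46.30% / 17.64% = 2.0866
β_P = Σ w_i β_i = 0.28×1.9623 + 0.32×1.2659 + 0.14×2.1814 + 0.26×2.0866 = 1.8024
MRP = 6.6% − 1.2% = 5.40%
E(R_P) = R_f + β_P × MRP = 1.2% + 1.8024 × 5.4% = 10.93%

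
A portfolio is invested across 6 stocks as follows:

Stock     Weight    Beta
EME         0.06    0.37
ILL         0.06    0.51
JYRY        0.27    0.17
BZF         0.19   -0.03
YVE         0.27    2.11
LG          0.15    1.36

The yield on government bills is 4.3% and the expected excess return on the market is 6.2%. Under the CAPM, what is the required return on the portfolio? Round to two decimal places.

9.67%

β_P = Σ w_i β_i = 0.06×0.37 + 0.06×0.51 + 0.27×0.17 + 0.19×-0.03 + 0.27×2.11 + 0.15×1.36 = 0.8667
E(R_P) = R_f + β_P × MRP = 4.3% + 0.8667 × 6.2% = 9.67%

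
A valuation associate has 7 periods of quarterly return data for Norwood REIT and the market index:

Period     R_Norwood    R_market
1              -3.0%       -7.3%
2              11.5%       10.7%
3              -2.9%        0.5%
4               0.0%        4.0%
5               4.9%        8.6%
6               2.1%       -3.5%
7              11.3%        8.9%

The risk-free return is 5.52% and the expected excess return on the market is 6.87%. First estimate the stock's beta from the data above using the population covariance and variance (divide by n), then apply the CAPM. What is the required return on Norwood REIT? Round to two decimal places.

Mean R_i = (-3.0 + 11.5 − 2.9 + 0.0 + 4.9 + 2.1 + 11.3) / 7 = 3.4143%
Mean R_m = (-7.3 + 10.7 + 0.5 + 4.0 + 8.6 − 3.5 + 8.9) / 7 = 3.1286%
Σ(R_i − R̄_i)(R_m − R̄_m) = 204.0871  ⇒  Cov = 204.0871 / 7 = 29.1553
Σ(R_m − R̄_m)² = 280.9343  ⇒  Var(R_m) = 280.9343 / 7 = 40.1335
β = Cov / Var(R_m) = 29.1553 / 40.1335 = 0.7265
E(R) = R_f + β × MRP = 5.52% + 0.7265 × 6.87% = 10.51%

10.51%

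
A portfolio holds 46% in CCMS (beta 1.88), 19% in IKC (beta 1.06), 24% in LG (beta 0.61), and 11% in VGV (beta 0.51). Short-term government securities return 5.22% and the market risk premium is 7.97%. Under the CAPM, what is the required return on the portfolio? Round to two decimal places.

β_P = Σ w_i β_i = 0.46×1.88 + 0.19×1.06 + 0.24×0.61 + 0.11×0.51 = 1.2687
E(R_P) = R_f + β_P × MRP = 5.22% + 1.2687 × 7.97% = 15.33%

15.33%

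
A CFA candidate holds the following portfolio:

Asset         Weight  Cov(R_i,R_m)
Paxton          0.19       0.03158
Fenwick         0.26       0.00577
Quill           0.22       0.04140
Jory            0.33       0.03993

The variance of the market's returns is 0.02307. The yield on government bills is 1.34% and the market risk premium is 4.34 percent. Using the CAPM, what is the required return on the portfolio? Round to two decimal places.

β_Paxton = 0.03158 / 0.02307 = 1.3689
β_Fenwick = 0.00577 / 0.02307 = 0.2501
β_Quill = 0.04140 / 0.02307 = 1.7945
β_Jory = 0.03993 / 0.02307 = 1.7308
β_P = Σ w_i β_i = 0.19×1.3689 + 0.26×0.2501 + 0.22×1.7945 + 0.33×1.7308 = 1.2911
E(R_P) = R_f + β_P × MRP = 1.34% + 1.2911 × 4.34% = 6.94%

6.94%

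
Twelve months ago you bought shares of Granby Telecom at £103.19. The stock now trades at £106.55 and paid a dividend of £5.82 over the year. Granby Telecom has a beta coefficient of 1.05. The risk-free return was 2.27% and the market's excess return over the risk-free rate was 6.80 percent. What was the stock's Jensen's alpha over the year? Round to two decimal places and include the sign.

Realised HPR = (P1 + D1 − P0) / P0 = (106.55 + 5.82 − 103.19) / 103.19 = 9.18 / 103.19 = 8.8962%
CAPM required = R_f + β·MRP = 2.27% + 1.05 × 6.80% = 9.4100%
α = realised − required = 8.8962% − 9.4100% = -0.51%

-0.51%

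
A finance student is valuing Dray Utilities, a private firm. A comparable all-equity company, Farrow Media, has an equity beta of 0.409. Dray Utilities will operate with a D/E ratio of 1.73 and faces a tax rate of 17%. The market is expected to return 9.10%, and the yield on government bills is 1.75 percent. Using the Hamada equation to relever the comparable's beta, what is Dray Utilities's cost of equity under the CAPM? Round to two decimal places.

9.07%

β_L = β_U × [1 + (1 − t)(D/E)] = 0.409 × [1 + (1 − 0.17) × 1.73]
    = 0.409 × [1 + 0.83 × 1.73] = 0.409 × 2.4359 = 0.9963
MRP = 9.10% − 1.75% = 7.35%
E(R) = R_f + β_L × MRP = 1.75% + 0.9963 × 7.35% = 9.07%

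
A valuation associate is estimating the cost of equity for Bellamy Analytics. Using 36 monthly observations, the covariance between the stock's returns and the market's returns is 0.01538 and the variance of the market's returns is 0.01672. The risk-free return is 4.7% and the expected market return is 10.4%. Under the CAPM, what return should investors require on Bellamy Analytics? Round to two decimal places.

β = Cov(R_i, R_m) / Var(R_m) = 0.01538 / 0.01672 = 0.9199
MRP = 10.4% − 4.7% = 5.70%
E(R) = R_f + β × MRP = 4.7% + 0.9199 × 5.7% = 9.94%

9.94%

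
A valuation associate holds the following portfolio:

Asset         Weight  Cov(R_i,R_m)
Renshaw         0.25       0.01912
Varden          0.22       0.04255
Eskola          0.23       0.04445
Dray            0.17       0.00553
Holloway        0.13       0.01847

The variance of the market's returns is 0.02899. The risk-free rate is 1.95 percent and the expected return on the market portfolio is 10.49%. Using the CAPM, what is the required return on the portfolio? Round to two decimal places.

10.11%

β_Renshaw = 0.01912 / 0.02899 = 0.6595
β_Varden = 0.04255 / 0.02899 = 1.4677
β_Eskola = 0.04445 / 0.02899 = 1.5333
β_Dray = 0.00553 / 0.02899 = 0.1908
β_Holloway = 0.01847 / 0.02899 = 0.6371
β_P = Σ w_i β_i = 0.25×0.6595 + 0.22×1.4677 + 0.23×1.5333 + 0.17×0.1908 + 0.13×0.6371 = 0.9557
MRP = 10.49% − 1.95% = 8.54%
E(R_P) = R_f + β_P × MRP = 1.95% + 0.9557 × 8.54% = 10.11%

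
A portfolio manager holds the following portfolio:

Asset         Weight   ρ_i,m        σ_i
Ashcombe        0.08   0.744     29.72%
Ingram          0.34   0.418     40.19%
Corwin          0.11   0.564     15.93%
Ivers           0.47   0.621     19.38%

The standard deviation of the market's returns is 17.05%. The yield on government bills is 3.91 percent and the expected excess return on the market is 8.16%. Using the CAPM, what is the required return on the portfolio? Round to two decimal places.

10.67%

β_Ashcombe = 0.744 × 29.72% / 17.05% = 1.2969
β_Ingram = 0.418 × 40.19% / 17.05% = 0.9853
β_Corwin = 0.564 × 15.93% / 17.05% = 0.5270
β_Ivers = 0.621 × 19.38% / 17.05% = 0.7059
β_P = Σ w_i β_i = 0.08×1.2969 + 0.34×0.9853 + 0.11×0.5270 + 0.47×0.7059 = 0.8285
E(R_P) = R_f + β_P × MRP = 3.91% + 0.8285 × 8.16% = 10.67%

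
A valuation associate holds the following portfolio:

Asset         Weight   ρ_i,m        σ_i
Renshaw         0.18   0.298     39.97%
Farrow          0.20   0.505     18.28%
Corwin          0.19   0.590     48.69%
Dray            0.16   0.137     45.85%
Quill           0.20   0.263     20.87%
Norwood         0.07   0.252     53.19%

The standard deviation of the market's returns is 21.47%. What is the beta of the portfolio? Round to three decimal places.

β_Renshaw = 0.298 × 39.97% / 21.47% = 0.5548
β_Farrow = 0.505 × 18.28% / 21.47% = 0.4300
β_Corwin = 0.590 × 48.69% / 21.47% = 1.3380
β_Dray = 0.137 × 45.85% / 21.47% = 0.2926
β_Quill = 0.263 × 20.87% / 21.47% = 0.2557
β_Norwood = 0.252 × 53.19% / 21.47% = 0.6243
β_P = Σ w_i β_i = 0.18×0.5548 + 0.20×0.4300 + 0.19×1.3380 + 0.16×0.2926 + 0.20×0.2557 + 0.07×0.6243 = 0.5817

0.582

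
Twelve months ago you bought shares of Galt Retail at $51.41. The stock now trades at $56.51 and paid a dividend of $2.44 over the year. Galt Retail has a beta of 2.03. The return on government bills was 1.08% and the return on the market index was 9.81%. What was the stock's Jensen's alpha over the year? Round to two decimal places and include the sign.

-4.14%

Realised HPR = (P1 + D1 − P0) / P0 = (56.51 + 2.44 − 51.41) / 51.41 = 7.54 / 51.41 = 14.6664%
MRP = 9.81% − 1.08% = 8.73%
CAPM required = R_f + β·MRP = 1.08% + 2.03 × 8.73% = 18.8019%
α = realised − required = 14.6664% − 18.8019% = -4.14%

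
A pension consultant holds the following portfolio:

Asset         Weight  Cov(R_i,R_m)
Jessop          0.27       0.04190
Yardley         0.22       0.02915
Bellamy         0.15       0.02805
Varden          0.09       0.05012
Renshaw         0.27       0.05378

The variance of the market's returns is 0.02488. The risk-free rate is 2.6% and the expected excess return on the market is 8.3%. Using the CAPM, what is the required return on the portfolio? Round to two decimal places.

16.27%

β_Jessop = 0.04190 / 0.02488 = 1.6841
β_Yardley = 0.02915 / 0.02488 = 1.1716
β_Bellamy = 0.02805 / 0.02488 = 1.1274
β_Varden = 0.05012 / 0.02488 = 2.0145
β_Renshaw = 0.05378 / 0.02488 = 2.1616
β_P = Σ w_i β_i = 0.27×1.6841 + 0.22×1.1716 + 0.15×1.1274 + 0.09×2.0145 + 0.27×2.1616 = 1.6465
E(R_P) = R_f + β_P × MRP = 2.6% + 1.6465 × 8.3% = 16.27%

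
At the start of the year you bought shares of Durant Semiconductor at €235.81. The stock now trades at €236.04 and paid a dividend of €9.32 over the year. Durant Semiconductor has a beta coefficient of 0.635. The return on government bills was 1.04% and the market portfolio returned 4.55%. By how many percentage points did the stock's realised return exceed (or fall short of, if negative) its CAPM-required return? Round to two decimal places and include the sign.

+0.78%

Realised HPR = (P1 + D1 − P0) / P0 = (236.04 + 9.32 − 235.81) / 235.81 = 9.55 / 235.81 = 4.0499%
MRP = 4.55% − 1.04% = 3.51%
CAPM required = R_f + β·MRP = 1.04% + 0.635 × 3.51% = 3.26885%
α = realised − required = 4.0499% − 3.26885% = +0.78%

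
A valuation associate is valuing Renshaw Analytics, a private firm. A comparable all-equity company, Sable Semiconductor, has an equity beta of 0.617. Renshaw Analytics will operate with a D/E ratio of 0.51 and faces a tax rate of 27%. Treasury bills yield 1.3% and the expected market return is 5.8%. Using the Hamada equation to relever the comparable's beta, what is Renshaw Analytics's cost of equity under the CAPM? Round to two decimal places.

5.11%

β_L = β_U × [1 + (1 − t)(D/E)] = 0.617 × [1 + (1 − 0.27) × 0.51]
    = 0.617 × [1 + 0.73 × 0.51] = 0.617 × 1.3723 = 0.8467
MRP = 5.8% − 1.3% = 4.50%
E(R) = R_f + β_L × MRP = 1.3% + 0.8467 × 4.5% = 5.11%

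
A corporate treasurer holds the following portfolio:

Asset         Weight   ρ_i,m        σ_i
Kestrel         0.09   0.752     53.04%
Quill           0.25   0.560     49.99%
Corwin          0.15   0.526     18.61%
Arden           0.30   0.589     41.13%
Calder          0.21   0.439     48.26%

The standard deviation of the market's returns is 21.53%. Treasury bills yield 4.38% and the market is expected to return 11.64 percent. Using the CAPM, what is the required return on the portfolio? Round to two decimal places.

β_Kestrel = 0.752 × 53.04% / 21.53% = 1.8526
β_Quill = 0.560 × 49.99% / 21.53% = 1.3003
β_Corwin = 0.526 × 18.61% / 21.53% = 0.4547
β_Arden = 0.589 × 41.13% / 21.53% = 1.1252
β_Calder = 0.439 × 48.26% / 21.53% = 0.9840
β_P = Σ w_i β_i = 0.09×1.8526 + 0.25×1.3003 + 0.15×0.4547 + 0.30×1.1252 + 0.21×0.9840 = 1.1042
MRP = 11.64% − 4.38% = 7.26%
E(R_P) = R_f + β_P × MRP = 4.38% + 1.1042 × 7.26% = 12.40%

12.40%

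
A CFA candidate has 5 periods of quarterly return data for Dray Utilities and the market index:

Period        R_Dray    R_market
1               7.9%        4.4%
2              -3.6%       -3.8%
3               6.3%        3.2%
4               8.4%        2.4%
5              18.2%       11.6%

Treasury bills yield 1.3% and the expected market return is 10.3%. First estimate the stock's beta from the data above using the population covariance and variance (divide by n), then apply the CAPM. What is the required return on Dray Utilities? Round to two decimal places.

13.76%

Mean R_i = (7.9 − 3.6 + 6.3 + 8.4 + 18.2) / 5 = 7.4400%
Mean R_m = (4.4 − 3.8 + 3.2 + 2.4 + 11.6) / 5 = 3.5600%
Σ(R_i − R̄_i)(R_m − R̄_m) = 167.4480  ⇒  Cov = 167.4480 / 5 = 33.4896
Σ(R_m − R̄_m)² = 120.9920  ⇒  Var(R_m) = 120.9920 / 5 = 24.1984
β = Cov / Var(R_m) = 33.4896 / 24.1984 = 1.3840
MRP = 10.3% − 1.3% = 9.00%
E(R) = R_f + β × MRP = 1.3% + 1.3840 × 9.0% = 13.76%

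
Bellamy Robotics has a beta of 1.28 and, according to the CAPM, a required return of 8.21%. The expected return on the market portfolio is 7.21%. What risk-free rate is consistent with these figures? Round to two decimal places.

3.64%

E(R) = R_f + β(E(R_m) − R_f) = R_f(1 − β) + β·E(R_m)
8.21% = R_f × (1 − 1.28) + 1.28 × 7.21%
8.21% = R_f × -0.28 + 9.2288%
R_f = (8.21% − 9.2288%) / -0.28 = 3.64%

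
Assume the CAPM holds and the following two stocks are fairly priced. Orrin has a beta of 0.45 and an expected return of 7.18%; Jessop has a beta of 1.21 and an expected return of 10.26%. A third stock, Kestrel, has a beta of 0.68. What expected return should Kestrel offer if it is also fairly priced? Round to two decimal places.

8.11%

MRP (SML slope) = (10.26% − 7.18%) / (1.21 − 0.45) = 3.08% / 0.76 = 4.0526%
R_f (intercept) = 7.18% − 0.45 × 4.0526% = 5.3563%
E(R_Kestrel) = R_f + β × MRP = 5.3563% + 0.68 × 4.0526% = 8.11%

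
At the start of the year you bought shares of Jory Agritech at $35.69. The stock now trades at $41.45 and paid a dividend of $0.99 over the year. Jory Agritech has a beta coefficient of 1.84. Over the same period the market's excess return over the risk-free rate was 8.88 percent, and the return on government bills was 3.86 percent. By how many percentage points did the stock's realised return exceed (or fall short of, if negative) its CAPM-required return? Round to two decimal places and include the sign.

-1.29%

Realised HPR = (P1 + D1 − P0) / P0 = (41.45 + 0.99 − 35.69) / 35.69 = 6.75 / 35.69 = 18.9129%
CAPM required = R_f + β·MRP = 3.86% + 1.84 × 8.88% = 20.1992%
α = realised − required = 18.9129% − 20.1992% = -1.29%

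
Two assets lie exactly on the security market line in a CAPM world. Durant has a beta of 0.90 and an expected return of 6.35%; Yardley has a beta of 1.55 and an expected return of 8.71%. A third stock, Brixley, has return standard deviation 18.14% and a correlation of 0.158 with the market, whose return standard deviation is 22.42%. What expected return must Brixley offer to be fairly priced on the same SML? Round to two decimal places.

MRP = (8.71% − 6.35%) / (1.55 − 0.90) = 3.6308%
R_f = 6.35% − 0.90 × 3.6308% = 3.0823%
β_Brixley = ρ·σ_i/σ_m = 0.158 × 18.14 / 22.42 = 0.1278
E(R_Brixley) = R_f + β × MRP = 3.0823% + 0.1278 × 3.6308% = 3.55%

3.55%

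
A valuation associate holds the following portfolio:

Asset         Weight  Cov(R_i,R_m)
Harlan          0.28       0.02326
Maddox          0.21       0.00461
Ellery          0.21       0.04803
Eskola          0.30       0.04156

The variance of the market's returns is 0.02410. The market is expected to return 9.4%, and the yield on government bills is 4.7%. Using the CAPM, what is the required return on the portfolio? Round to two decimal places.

10.56%

β_Harlan = 0.02326 / 0.02410 = 0.9651
β_Maddox = 0.00461 / 0.02410 = 0.1913
β_Ellery = 0.04803 / 0.02410 = 1.9929
β_Eskola = 0.04156 / 0.02410 = 1.7245
β_P = Σ w_i β_i = 0.28×0.9651 + 0.21×0.1913 + 0.21×1.9929 + 0.30×1.7245 = 1.2463
MRP = 9.4% − 4.7% = 4.70%
E(R_P) = R_f + β_P × MRP = 4.7% + 1.2463 × 4.7% = 10.56%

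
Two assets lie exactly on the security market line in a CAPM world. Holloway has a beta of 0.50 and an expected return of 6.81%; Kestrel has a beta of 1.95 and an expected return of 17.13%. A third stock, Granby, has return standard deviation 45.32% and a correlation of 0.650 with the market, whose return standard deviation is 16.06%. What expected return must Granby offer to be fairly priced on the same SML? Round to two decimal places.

MRP = (17.13% − 6.81%) / (1.95 − 0.50) = 7.1172%
R_f = 6.81% − 0.50 × 7.1172% = 3.2514%
β_Granby = ρ·σ_i/σ_m = 0.650 × 45.32 / 16.06 = 1.8342
E(R_Granby) = R_f + β × MRP = 3.2514% + 1.8342 × 7.1172% = 16.31%

16.31%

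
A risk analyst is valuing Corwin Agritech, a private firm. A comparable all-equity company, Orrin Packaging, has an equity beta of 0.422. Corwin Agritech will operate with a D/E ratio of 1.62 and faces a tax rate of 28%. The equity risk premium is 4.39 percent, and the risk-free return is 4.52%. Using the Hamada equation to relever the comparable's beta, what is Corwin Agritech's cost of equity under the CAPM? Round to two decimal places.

β_L = β_U × [1 + (1 − t)(D/E)] = 0.422 × [1 + (1 − 0.28) × 1.62]
    = 0.422 × [1 + 0.72 × 1.62] = 0.422 × 2.1664 = 0.9142
E(R) = R_f + β_L × MRP = 4.52% + 0.9142 × 4.39% = 8.53%

8.53%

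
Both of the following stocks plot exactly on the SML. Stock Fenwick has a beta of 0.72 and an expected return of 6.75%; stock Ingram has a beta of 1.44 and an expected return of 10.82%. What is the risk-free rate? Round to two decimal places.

Both satisfy E(R) = R_f + β·MRP, so the slope of the SML is
MRP = (10.82% − 6.75%) / (1.44 − 0.72) = 4.07% / 0.72 = 5.6528%
R_f = E(R_Fenwick) − β_Fenwick·MRP = 6.75% − 0.72 × 5.6528% = 2.6800%

2.68%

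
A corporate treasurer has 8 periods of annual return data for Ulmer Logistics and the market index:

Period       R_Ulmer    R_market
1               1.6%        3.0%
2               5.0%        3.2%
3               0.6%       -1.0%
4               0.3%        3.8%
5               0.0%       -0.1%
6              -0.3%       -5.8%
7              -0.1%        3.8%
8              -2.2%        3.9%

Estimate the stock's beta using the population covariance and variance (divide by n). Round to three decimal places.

Mean R_i = (1.6 + 5.0 + 0.6 + 0.3 + 0.0 − 0.3 − 0.1 − 2.2) / 8 = 0.6125%
Mean R_m = (3.0 + 3.2 − 1.0 + 3.8 − 0.1 − 5.8 + 3.8 + 3.9) / 8 = 1.3500%
Σ(R_i − R̄_i)(R_m − R̄_m) = 7.5050  ⇒  Cov = 7.5050 / 8 = 0.9381
Σ(R_m − R̄_m)² = 83.4000  ⇒  Var(R_m) = 83.4000 / 8 = 10.4250
β = Cov / Var(R_m) = 0.9381 / 10.4250 = 0.0900

0.090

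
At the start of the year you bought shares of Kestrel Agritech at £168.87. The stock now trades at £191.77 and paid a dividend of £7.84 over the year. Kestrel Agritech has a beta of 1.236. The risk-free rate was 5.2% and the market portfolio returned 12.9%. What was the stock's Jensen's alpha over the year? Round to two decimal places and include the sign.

Realised HPR = (P1 + D1 − P0) / P0 = (191.77 + 7.84 − 168.87) / 168.87 = 30.74 / 168.87 = 18.2034%
MRP = 12.9% − 5.2% = 7.70%
CAPM required = R_f + β·MRP = 5.2% + 1.236 × 7.7% = 14.7172%
α = realised − required = 18.2034% − 14.7172% = +3.49%

+3.49%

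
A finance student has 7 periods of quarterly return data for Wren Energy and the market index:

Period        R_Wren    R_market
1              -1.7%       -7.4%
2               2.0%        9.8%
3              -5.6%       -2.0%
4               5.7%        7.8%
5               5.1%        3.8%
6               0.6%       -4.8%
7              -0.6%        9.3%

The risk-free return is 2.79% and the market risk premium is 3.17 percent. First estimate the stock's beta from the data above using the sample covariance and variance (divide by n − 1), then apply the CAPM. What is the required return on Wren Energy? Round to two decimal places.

3.69%

Mean R_i = (-1.7 + 2.0 − 5.6 + 5.7 + 5.1 + 0.6 − 0.6) / 7 = 0.7857%
Mean R_m = (-7.4 + 9.8 − 2.0 + 7.8 + 3.8 − 4.8 + 9.3) / 7 = 2.3571%
Σ(R_i − R̄_i)(R_m − R̄_m) = 85.7957  ⇒  Cov = 85.7957 / 6 = 14.2993
Σ(R_m − R̄_m)² = 300.7171  ⇒  Var(R_m) = 300.7171 / 6 = 50.1195
β = Cov / Var(R_m) = 14.2993 / 50.1195 = 0.2853
E(R) = R_f + β × MRP = 2.79% + 0.2853 × 3.17% = 3.69%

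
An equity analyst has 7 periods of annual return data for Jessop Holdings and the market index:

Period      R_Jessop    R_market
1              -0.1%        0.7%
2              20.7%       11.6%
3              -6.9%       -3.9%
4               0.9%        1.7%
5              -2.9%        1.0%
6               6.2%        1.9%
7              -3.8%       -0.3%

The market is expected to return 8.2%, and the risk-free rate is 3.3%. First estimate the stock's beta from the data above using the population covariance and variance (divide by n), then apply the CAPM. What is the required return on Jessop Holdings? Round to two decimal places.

12.49%

Mean R_i = (-0.1 + 20.7 − 6.9 + 0.9 − 2.9 + 6.2 − 3.8) / 7 = 2.0143%
Mean R_m = (0.7 + 11.6 − 3.9 + 1.7 + 1.0 + 1.9 − 0.3) / 7 = 1.8143%
Σ(R_i − R̄_i)(R_m − R̄_m) = 252.9286  ⇒  Cov = 252.9286 / 7 = 36.1327
Σ(R_m − R̄_m)² = 134.8086  ⇒  Var(R_m) = 134.8086 / 7 = 19.2584
β = Cov / Var(R_m) = 36.1327 / 19.2584 = 1.8762
MRP = 8.2% − 3.3% = 4.90%
E(R) = R_f + β × MRP = 3.3% + 1.8762 × 4.9% = 12.49%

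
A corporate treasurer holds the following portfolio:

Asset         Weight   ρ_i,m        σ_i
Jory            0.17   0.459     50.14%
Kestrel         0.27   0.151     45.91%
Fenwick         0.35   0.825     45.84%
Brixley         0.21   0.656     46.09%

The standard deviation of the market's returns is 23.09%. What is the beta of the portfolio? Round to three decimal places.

β_Jory = 0.459 × 50.14% / 23.09% = 0.9967
β_Kestrel = 0.151 × 45.91% / 23.09% = 0.3002
β_Fenwick = 0.825 × 45.84% / 23.09% = 1.6379
β_Brixley = 0.656 × 46.09% / 23.09% = 1.3094
β_P = Σ w_i β_i = 0.17×0.9967 + 0.27×0.3002 + 0.35×1.6379 + 0.21×1.3094 = 1.0987

1.099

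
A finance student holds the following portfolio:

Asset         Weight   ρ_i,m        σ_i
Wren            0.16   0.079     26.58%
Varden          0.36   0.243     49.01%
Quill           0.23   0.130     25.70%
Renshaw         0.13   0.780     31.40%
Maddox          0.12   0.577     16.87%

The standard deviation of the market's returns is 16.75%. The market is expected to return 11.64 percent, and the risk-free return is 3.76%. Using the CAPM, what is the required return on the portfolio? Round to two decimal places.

β_Wren = 0.079 × 26.58% / 16.75% = 0.1254
β_Varden = 0.243 × 49.01% / 16.75% = 0.7110
β_Quill = 0.130 × 25.70% / 16.75% = 0.1995
β_Renshaw = 0.780 × 31.40% / 16.75% = 1.4622
β_Maddox = 0.577 × 16.87% / 16.75% = 0.5811
β_P = Σ w_i β_i = 0.16×0.1254 + 0.36×0.7110 + 0.23×0.1995 + 0.13×1.4622 + 0.12×0.5811 = 0.5817
MRP = 11.64% − 3.76% = 7.88%
E(R_P) = R_f + β_P × MRP = 3.76% + 0.5817 × 7.88% = 8.34%

8.34%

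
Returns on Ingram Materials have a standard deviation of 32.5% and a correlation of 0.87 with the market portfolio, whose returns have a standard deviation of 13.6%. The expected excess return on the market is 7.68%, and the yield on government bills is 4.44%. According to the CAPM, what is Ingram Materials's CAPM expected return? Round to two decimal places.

β = ρ × σ_i / σ_m = 0.87 × 32.5% / 13.6% = 2.0790
E(R) = 4.44% + 2.0790 × 7.68% = 20.41%

20.41%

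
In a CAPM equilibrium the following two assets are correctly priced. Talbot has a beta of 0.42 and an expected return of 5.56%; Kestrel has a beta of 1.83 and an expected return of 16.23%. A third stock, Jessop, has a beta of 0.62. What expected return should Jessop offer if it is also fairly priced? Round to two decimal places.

MRP (SML slope) = (16.23% − 5.56%) / (1.83 − 0.42) = 10.67% / 1.41 = 7.5674%
R_f (intercept) = 5.56% − 0.42 × 7.5674% = 2.3817%
E(R_Jessop) = R_f + β × MRP = 2.3817% + 0.62 × 7.5674% = 7.07%

7.07%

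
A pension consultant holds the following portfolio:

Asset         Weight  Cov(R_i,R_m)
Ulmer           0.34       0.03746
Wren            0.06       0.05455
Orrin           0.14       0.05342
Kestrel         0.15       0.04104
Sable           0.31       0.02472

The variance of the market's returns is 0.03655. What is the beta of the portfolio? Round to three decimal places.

β_Ulmer = 0.03746 / 0.03655 = 1.0249
β_Wren = 0.05455 / 0.03655 = 1.4925
β_Orrin = 0.05342 / 0.03655 = 1.4616
β_Kestrel = 0.04104 / 0.03655 = 1.1228
β_Sable = 0.02472 / 0.03655 = 0.6763
β_P = Σ w_i β_i = 0.34×1.0249 + 0.06×1.4925 + 0.14×1.4616 + 0.15×1.1228 + 0.31×0.6763 = 1.0207

1.021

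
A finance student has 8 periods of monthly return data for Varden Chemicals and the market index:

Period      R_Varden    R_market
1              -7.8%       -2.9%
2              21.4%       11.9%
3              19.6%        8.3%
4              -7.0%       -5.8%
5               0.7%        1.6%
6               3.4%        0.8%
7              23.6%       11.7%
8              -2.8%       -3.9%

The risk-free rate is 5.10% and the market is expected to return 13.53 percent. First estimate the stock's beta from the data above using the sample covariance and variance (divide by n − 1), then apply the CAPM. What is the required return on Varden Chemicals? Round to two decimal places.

20.39%

Mean R_i = (-7.8 + 21.4 + 19.6 − 7.0 + 0.7 + 3.4 + 23.6 − 2.8) / 8 = 6.3875%
Mean R_m = (-2.9 + 11.9 + 8.3 − 5.8 + 1.6 + 0.8 + 11.7 − 3.9) / 8 = 2.7125%
Σ(R_i − R̄_i)(R_m − R̄_m) = 632.8313  ⇒  Cov = 632.8313 / 7 = 90.4045
Σ(R_m − R̄_m)² = 348.9888  ⇒  Var(R_m) = 348.9888 / 7 = 49.8555
β = Cov / Var(R_m) = 90.4045 / 49.8555 = 1.8133
MRP = 13.53% − 5.10% = 8.43%
E(R) = R_f + β × MRP = 5.10% + 1.8133 × 8.43% = 20.39%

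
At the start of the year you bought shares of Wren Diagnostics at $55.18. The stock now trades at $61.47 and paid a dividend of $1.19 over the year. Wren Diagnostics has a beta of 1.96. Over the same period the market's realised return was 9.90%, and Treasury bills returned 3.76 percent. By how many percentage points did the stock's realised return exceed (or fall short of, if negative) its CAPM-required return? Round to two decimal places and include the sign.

-2.24%

Realised HPR = (P1 + D1 − P0) / P0 = (61.47 + 1.19 − 55.18) / 55.18 = 7.48 / 55.18 = 13.5556%
MRP = 9.90% − 3.76% = 6.14%
CAPM required = R_f + β·MRP = 3.76% + 1.96 × 6.14% = 15.7944%
α = realised − required = 13.5556% − 15.7944% = -2.24%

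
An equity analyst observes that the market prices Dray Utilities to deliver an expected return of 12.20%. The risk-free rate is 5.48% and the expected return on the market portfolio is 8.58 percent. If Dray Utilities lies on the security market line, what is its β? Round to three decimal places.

MRP = 8.58% − 5.48% = 3.10%
β = (E(R) − R_f) / MRP = (12.20% − 5.48%) / 3.10% = 6.72% / 3.10% = 2.168

2.168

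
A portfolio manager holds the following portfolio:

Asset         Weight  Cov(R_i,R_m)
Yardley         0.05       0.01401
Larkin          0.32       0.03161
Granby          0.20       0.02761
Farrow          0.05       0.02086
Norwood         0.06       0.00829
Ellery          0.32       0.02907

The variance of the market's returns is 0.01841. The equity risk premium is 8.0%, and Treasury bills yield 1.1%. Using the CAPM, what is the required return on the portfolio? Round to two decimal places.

12.91%

β_Yardley = 0.01401 / 0.01841 = 0.7610
β_Larkin = 0.03161 / 0.01841 = 1.7170
β_Granby = 0.02761 / 0.01841 = 1.4997
β_Farrow = 0.02086 / 0.01841 = 1.1331
β_Norwood = 0.00829 / 0.01841 = 0.4503
β_Ellery = 0.02907 / 0.01841 = 1.5790
β_P = Σ w_i β_i = 0.05×0.7610 + 0.32×1.7170 + 0.20×1.4997 + 0.05×1.1331 + 0.06×0.4503 + 0.32×1.5790 = 1.4764
E(R_P) = R_f + β_P × MRP = 1.1% + 1.4764 × 8.0% = 12.91%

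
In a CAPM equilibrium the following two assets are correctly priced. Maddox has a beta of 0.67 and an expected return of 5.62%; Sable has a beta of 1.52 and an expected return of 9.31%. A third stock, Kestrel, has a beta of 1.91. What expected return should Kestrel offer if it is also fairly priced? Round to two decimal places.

11.00%

MRP (SML slope) = (9.31% − 5.62%) / (1.52 − 0.67) = 3.69% / 0.85 = 4.3412%
R_f (intercept) = 5.62% − 0.67 × 4.3412% = 2.7114%
E(R_Kestrel) = R_f + β × MRP = 2.7114% + 1.91 × 4.3412% = 11.00%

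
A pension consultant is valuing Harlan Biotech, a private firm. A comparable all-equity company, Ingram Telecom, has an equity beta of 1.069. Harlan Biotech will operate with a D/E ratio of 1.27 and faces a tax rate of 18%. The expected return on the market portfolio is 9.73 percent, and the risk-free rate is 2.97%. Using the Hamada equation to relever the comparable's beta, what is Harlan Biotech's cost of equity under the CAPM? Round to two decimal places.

17.72%

β_L = β_U × [1 + (1 − t)(D/E)] = 1.069 × [1 + (1 − 0.18) × 1.27]
    = 1.069 × [1 + 0.82 × 1.27] = 1.069 × 2.0414 = 2.1823
MRP = 9.73% − 2.97% = 6.76%
E(R) = R_f + β_L × MRP = 2.97% + 2.1823 × 6.76% = 17.72%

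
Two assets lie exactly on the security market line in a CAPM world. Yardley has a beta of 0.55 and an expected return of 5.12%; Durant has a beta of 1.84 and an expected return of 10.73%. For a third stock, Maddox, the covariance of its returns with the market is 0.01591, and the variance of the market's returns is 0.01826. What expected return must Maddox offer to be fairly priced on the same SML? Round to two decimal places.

6.52%

MRP = (10.73% − 5.12%) / (1.84 − 0.55) = 4.3488%
R_f = 5.12% − 0.55 × 4.3488% = 2.7282%
β_Maddox = Cov / Var(R_m) = 0.01591 / 0.01826 = 0.8713
E(R_Maddox) = R_f + β × MRP = 2.7282% + 0.8713 × 4.3488% = 6.52%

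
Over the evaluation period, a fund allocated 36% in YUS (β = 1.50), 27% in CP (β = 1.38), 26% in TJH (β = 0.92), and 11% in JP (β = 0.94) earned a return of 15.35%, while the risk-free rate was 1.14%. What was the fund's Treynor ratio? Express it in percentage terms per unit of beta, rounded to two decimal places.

11.32%

β_P = 0.36×1.50 + 0.27×1.38 + 0.26×0.92 + 0.11×0.94 = 1.2552
Treynor = (R_P − R_f) / β_P = (15.35% − 1.14%) / 1.2552 = 14.21% / 1.2552 = 11.32%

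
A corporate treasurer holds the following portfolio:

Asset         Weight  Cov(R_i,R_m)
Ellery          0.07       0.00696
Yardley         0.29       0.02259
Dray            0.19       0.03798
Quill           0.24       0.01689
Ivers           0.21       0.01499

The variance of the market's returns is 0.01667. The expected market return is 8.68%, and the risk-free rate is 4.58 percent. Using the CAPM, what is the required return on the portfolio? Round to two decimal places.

β_Ellery = 0.00696 / 0.01667 = 0.4175
β_Yardley = 0.02259 / 0.01667 = 1.3551
β_Dray = 0.03798 / 0.01667 = 2.2783
β_Quill = 0.01689 / 0.01667 = 1.0132
β_Ivers = 0.01499 / 0.01667 = 0.8992
β_P = Σ w_i β_i = 0.07×0.4175 + 0.29×1.3551 + 0.19×2.2783 + 0.24×1.0132 + 0.21×0.8992 = 1.2871
MRP = 8.68% − 4.58% = 4.10%
E(R_P) = R_f + β_P × MRP = 4.58% + 1.2871 × 4.10% = 9.86%

9.86%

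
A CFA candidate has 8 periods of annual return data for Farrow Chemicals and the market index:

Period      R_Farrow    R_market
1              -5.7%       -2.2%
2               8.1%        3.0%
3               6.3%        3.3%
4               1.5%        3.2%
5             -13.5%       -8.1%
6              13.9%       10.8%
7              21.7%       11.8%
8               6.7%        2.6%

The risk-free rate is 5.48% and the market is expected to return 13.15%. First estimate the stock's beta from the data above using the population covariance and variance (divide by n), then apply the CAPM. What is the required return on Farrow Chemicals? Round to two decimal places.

Mean R_i = (-5.7 + 8.1 + 6.3 + 1.5 − 13.5 + 13.9 + 21.7 + 6.7) / 8 = 4.8750%
Mean R_m = (-2.2 + 3.0 + 3.3 + 3.2 − 8.1 + 10.8 + 11.8 + 2.6) / 8 = 3.0500%
Σ(R_i − R̄_i)(R_m − R̄_m) = 476.4300  ⇒  Cov = 476.4300 / 8 = 59.5538
Σ(R_m − R̄_m)² = 288.8000  ⇒  Var(R_m) = 288.8000 / 8 = 36.1000
β = Cov / Var(R_m) = 59.5538 / 36.1000 = 1.6497
MRP = 13.15% − 5.48% = 7.67%
E(R) = R_f + β × MRP = 5.48% + 1.6497 × 7.67% = 18.13%

18.13%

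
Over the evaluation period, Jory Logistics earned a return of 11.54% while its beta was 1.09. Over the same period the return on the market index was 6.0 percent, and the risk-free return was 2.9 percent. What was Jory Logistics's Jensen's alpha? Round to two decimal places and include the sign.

Market excess return = 6.0% − 2.9% = 3.10%
CAPM benchmark = R_f + β(R_m − R_f) = 2.9% + 1.09 × 3.1% = 6.2790%
α = actual − benchmark = 11.54% − 6.2790% = +5.26%

+5.26%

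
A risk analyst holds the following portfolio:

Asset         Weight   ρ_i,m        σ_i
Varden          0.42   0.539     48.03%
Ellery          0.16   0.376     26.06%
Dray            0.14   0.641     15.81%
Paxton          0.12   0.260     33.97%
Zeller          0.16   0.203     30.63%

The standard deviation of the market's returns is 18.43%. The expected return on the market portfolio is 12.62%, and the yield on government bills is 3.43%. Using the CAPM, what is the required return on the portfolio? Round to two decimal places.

β_Varden = 0.539 × 48.03% / 18.43% = 1.4047
β_Ellery = 0.376 × 26.06% / 18.43% = 0.5317
β_Dray = 0.641 × 15.81% / 18.43% = 0.5499
β_Paxton = 0.260 × 33.97% / 18.43% = 0.4792
β_Zeller = 0.203 × 30.63% / 18.43% = 0.3374
β_P = Σ w_i β_i = 0.42×1.4047 + 0.16×0.5317 + 0.14×0.5499 + 0.12×0.4792 + 0.16×0.3374 = 0.8635
MRP = 12.62% − 3.43% = 9.19%
E(R_P) = R_f + β_P × MRP = 3.43% + 0.8635 × 9.19% = 11.37%

11.37%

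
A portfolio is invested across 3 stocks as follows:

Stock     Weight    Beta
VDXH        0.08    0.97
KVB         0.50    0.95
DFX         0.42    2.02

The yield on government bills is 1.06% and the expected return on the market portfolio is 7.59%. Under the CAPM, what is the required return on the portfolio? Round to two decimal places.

10.21%

β_P = Σ w_i β_i = 0.08×0.97 + 0.50×0.95 + 0.42×2.02 = 1.4010
MRP = 7.59% − 1.06% = 6.53%
E(R_P) = R_f + β_P × MRP = 1.06% + 1.4010 × 6.53% = 10.21%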